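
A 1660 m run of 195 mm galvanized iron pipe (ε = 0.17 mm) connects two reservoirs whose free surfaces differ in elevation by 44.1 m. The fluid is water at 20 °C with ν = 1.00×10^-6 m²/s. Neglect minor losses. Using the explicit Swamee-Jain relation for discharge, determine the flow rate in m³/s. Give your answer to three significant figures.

Swamee-Jain (Type II): Q = -0.965·√(gD⁵h_f/L)·ln[ε/(3.7D) + √(3.17ν²L/(gD³h_f))]
√(gD⁵h_f/L) = √(9.81·0.195⁵·44.1/1660) = 0.008572
ε/(3.7D) = 2.36×10^-4; √(3.17ν²L/(gD³h_f)) = 4.05×10^-5
Q = -0.965·0.008572·ln(2.761×10^-4) = 0.06779 m³/s
Check: V = 2.27 m/s, Re = 4.43×10^5, f = 0.01986, h_f = 44.4 m ≈ 44.1 m ✓

Q ≈ 0.0678 m³/s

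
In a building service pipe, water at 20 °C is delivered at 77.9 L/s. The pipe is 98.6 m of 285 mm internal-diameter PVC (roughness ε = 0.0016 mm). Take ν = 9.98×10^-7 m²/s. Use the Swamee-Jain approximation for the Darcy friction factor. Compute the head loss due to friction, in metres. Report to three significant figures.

V = 4Q/(πD²) = 4·0.0779/(π·0.285²) = 1.221 m/s
Re = VD/ν = 1.221·0.285/9.98×10^-7 = 3.49×10^5 → turbulent
ε/D = 0.0016/285 = 5.61×10^-6
Swamee-Jain: f = 0.01405
h_f = f(L/D)V²/(2g) = 0.01405·(98.6/0.285)·1.221²/(2·9.81) = 0.3694 m

h_f ≈ 0.369 m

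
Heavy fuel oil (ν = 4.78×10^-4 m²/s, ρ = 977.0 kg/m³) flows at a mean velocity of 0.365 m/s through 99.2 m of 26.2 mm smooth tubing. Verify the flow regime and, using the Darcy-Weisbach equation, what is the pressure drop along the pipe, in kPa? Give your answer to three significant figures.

Re = VD/ν = 0.365·0.02620/4.78×10^-4 = 20.0 → laminar (Re < 2300)
f = 64/Re = 3.199
h_f = f(L/D)V²/(2g) = 3.199·(99.2/0.02620)·0.365²/(2·9.81) = 82.25 m
Δp = ρg·h_f = 977.0·9.81·82.25 = 788.3 kPa

Δp ≈ 788 kPa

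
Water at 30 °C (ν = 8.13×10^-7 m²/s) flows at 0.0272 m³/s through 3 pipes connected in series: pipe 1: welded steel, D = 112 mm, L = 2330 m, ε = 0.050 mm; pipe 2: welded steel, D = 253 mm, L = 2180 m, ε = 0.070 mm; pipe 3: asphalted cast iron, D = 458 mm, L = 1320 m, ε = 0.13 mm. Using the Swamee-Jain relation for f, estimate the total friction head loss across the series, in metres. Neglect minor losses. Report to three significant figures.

H ≈ 146 m

Pipe 1: V = 2.761 m/s, Re = 3.80×10^5, ε/D = 4.46×10^-4, f = 0.01772, h_1 = f(L/D)V²/2g = 143.2 m
Pipe 2: V = 0.5411 m/s, Re = 1.68×10^5, ε/D = 2.77×10^-4, f = 0.01802, h_2 = f(L/D)V²/2g = 2.316 m
Pipe 3: V = 0.1651 m/s, Re = 9.30×10^4, ε/D = 2.84×10^-4, f = 0.01964, h_3 = f(L/D)V²/2g = 0.07864 m
Series → Q common, losses add: H = Σh = 145.6 m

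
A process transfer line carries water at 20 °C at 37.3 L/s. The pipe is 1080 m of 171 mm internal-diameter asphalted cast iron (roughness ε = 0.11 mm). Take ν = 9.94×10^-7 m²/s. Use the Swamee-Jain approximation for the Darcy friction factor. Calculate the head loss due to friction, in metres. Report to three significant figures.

V = 4Q/(πD²) = 4·0.0373/(π·0.171²) = 1.624 m/s
Re = VD/ν = 1.624·0.171/9.94×10^-7 = 2.79×10^5 → turbulent
ε/D = 0.11/171 = 6.43×10^-4
Swamee-Jain: f = 0.01919
h_f = f(L/D)V²/(2g) = 0.01919·(1080/0.171)·1.624²/(2·9.81) = 16.30 m

h_f ≈ 16.3 m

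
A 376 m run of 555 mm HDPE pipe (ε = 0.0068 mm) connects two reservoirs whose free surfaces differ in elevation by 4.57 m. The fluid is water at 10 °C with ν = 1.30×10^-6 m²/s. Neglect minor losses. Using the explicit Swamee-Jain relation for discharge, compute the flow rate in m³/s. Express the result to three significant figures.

Swamee-Jain (Type II): Q = -0.965·√(gD⁵h_f/L)·ln[ε/(3.7D) + √(3.17ν²L/(gD³h_f))]
√(gD⁵h_f/L) = √(9.81·0.555⁵·4.57/376) = 0.07924
ε/(3.7D) = 3.31×10^-6; √(3.17ν²L/(gD³h_f)) = 1.62×10^-5
Q = -0.965·0.07924·ln(1.952×10^-5) = 0.8292 m³/s
Check: V = 3.43 m/s, Re = 1.46×10^6, f = 0.01127, h_f = 4.57 m ≈ 4.57 m ✓

Q ≈ 0.829 m³/s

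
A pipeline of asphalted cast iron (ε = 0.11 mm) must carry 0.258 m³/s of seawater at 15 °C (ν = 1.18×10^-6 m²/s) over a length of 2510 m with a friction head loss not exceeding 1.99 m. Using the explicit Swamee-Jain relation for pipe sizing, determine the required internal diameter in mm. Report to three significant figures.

Swamee-Jain (Type III): D = 0.66·[ε^1.25·(LQ²/(gh_f))^4.75 + ν·Q^9.4·(L/(gh_f))^5.2]^0.04
LQ²/(gh_f) = 8.558; L/(gh_f) = 128.6
Term 1 = ε^1.25·(…)^4.75 = 0.302; Term 2 = ν·Q^9.4·(…)^5.2 = 0.323
D = 0.66·(0.302 + 0.323)^0.04 = 0.6477 m = 648 mm
Check: V = 0.783 m/s, Re = 4.30×10^5, f = 0.01544, h_f = 1.87 m ≈ 1.99 m ✓

D ≈ 648 mm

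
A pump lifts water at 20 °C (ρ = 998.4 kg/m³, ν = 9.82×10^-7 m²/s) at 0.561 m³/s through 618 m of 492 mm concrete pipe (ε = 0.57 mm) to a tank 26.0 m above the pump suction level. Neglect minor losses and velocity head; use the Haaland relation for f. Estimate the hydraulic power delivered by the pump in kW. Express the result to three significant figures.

P_hyd ≈ 206 kW

V = 4Q/(πD²) = 2.951 m/s; Re = 1.48×10^6; ε/D = 0.00116; f = 0.02056
h_f = f(L/D)V²/2g = 11.46 m
Total head H = z + h_f = 26.0 + 11.46 = 37.46 m
P_hyd = ρgQH = 998.4·9.81·0.561·37.46 = 205.8 kW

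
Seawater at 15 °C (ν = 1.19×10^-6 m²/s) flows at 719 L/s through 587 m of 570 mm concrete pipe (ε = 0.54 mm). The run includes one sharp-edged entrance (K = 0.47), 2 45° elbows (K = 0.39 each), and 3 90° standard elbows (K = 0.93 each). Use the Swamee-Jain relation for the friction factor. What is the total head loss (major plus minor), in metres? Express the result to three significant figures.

V = 4Q/(πD²) = 2.818 m/s; V²/2g = 0.4047 m
Re = 1.35×10^6, ε/D = 9.47×10^-4 → f = 0.01969 (Swamee-Jain)
Major: h_f = f(L/D)·V²/2g = 0.01969·1030·0.4047 = 8.206 m
Minor: ΣK = 4.04; h_m = ΣK·V²/2g = 1.635 m
Total H_L = 8.206 + 1.635 = 9.841 m

H_L ≈ 9.84 m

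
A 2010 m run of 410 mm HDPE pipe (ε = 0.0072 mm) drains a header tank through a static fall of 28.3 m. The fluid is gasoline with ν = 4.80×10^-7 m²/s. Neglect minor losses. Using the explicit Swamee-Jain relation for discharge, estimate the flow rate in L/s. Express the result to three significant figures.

Q ≈ 433 L/s

Swamee-Jain (Type II): Q = -0.965·√(gD⁵h_f/L)·ln[ε/(3.7D) + √(3.17ν²L/(gD³h_f))]
√(gD⁵h_f/L) = √(9.81·0.410⁵·28.3/2010) = 0.04000
ε/(3.7D) = 4.75×10^-6; √(3.17ν²L/(gD³h_f)) = 8.76×10^-6
Q = -0.965·0.04000·ln(1.351×10^-5) = 0.4328 m³/s
Check: V = 3.28 m/s, Re = 2.80×10^6, f = 0.01058, h_f = 28.4 m ≈ 28.3 m ✓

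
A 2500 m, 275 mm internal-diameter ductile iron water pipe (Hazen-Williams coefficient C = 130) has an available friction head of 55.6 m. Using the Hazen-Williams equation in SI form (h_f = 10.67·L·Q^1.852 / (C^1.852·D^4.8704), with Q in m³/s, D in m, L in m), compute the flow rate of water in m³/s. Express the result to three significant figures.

Q ≈ 0.156 m³/s

Rearranging: Q = [h_f·C^1.852·D^4.8704 / (10.67·L)]^(1/1.852)
Q = [55.6·130^1.852·0.275^4.8704 / (10.67·2500)]^0.540 = 0.1555 m³/s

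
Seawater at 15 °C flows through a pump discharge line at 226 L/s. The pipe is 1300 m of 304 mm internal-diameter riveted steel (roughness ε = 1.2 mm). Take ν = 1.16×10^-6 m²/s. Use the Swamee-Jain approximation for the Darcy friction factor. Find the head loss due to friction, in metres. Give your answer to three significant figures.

V = 4Q/(πD²) = 4·0.226/(π·0.304²) = 3.114 m/s
Re = VD/ν = 3.114·0.304/1.16×10^-6 = 8.16×10^5 → turbulent
ε/D = 1.2/304 = 0.00395
Swamee-Jain: f = 0.02852
h_f = f(L/D)V²/(2g) = 0.02852·(1300/0.304)·3.114²/(2·9.81) = 60.26 m

h_f ≈ 60.3 m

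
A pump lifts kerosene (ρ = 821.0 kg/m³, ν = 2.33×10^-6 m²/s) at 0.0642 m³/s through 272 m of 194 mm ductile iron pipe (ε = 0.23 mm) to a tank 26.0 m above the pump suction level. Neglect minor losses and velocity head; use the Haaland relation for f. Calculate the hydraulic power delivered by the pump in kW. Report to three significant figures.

V = 4Q/(πD²) = 2.172 m/s; Re = 1.81×10^5; ε/D = 0.00119; f = 0.02173
h_f = f(L/D)V²/2g = 7.326 m
Total head H = z + h_f = 26.0 + 7.326 = 33.33 m
P_hyd = ρgQH = 821.0·9.81·0.0642·33.33 = 17.23 kW

P_hyd ≈ 17.2 kW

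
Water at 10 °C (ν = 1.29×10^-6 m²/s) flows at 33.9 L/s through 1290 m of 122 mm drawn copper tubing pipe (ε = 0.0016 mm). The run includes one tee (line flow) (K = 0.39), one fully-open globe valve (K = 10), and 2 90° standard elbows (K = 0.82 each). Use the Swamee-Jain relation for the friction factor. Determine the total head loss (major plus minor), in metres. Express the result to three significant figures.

V = 4Q/(πD²) = 2.900 m/s; V²/2g = 0.4286 m
Re = 2.74×10^5, ε/D = 1.31×10^-5 → f = 0.01476 (Swamee-Jain)
Major: h_f = f(L/D)·V²/2g = 0.01476·10574·0.4286 = 66.92 m
Minor: ΣK = 12.0; h_m = ΣK·V²/2g = 5.156 m
Total H_L = 66.92 + 5.156 = 72.07 m

H_L ≈ 72.1 m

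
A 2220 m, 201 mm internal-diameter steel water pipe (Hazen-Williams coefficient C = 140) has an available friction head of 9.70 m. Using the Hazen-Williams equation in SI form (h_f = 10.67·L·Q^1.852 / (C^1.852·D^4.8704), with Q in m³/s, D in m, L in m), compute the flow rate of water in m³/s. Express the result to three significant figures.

Q ≈ 0.0305 m³/s

Rearranging: Q = [h_f·C^1.852·D^4.8704 / (10.67·L)]^(1/1.852)
Q = [9.70·140^1.852·0.201^4.8704 / (10.67·2220)]^0.540 = 0.03051 m³/s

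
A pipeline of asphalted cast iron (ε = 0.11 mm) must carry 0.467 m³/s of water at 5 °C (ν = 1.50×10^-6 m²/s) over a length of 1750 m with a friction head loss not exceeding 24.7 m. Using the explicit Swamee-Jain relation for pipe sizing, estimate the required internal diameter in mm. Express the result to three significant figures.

Swamee-Jain (Type III): D = 0.66·[ε^1.25·(LQ²/(gh_f))^4.75 + ν·Q^9.4·(L/(gh_f))^5.2]^0.04
LQ²/(gh_f) = 1.575; L/(gh_f) = 7.222
Term 1 = ε^1.25·(…)^4.75 = 9.75×10^-5; Term 2 = ν·Q^9.4·(…)^5.2 = 3.41×10^-5
D = 0.66·(9.75×10^-5 + 3.41×10^-5)^0.04 = 0.4616 m = 462 mm
Check: V = 2.79 m/s, Re = 8.59×10^5, f = 0.01530, h_f = 23.0 m ≈ 24.7 m ✓

D ≈ 462 mm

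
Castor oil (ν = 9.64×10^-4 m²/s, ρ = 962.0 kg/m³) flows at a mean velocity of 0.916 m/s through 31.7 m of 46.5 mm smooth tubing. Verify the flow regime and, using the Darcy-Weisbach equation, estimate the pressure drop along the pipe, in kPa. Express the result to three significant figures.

Re = VD/ν = 0.916·0.04650/9.64×10^-4 = 44.2 → laminar (Re < 2300)
f = 64/Re = 1.448
h_f = f(L/D)V²/(2g) = 1.448·(31.7/0.04650)·0.916²/(2·9.81) = 42.23 m
Δp = ρg·h_f = 962.0·9.81·42.23 = 398.5 kPa

Δp ≈ 399 kPa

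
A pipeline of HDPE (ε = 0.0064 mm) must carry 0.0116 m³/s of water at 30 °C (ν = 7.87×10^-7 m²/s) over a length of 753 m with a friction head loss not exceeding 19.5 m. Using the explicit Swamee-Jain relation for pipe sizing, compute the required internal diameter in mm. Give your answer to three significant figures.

D ≈ 94.1 mm

Swamee-Jain (Type III): D = 0.66·[ε^1.25·(LQ²/(gh_f))^4.75 + ν·Q^9.4·(L/(gh_f))^5.2]^0.04
LQ²/(gh_f) = 5.297×10^-4; L/(gh_f) = 3.936
Term 1 = ε^1.25·(…)^4.75 = 8.85×10^-23; Term 2 = ν·Q^9.4·(…)^5.2 = 6.26×10^-22
D = 0.66·(8.85×10^-23 + 6.26×10^-22)^0.04 = 0.09412 m = 94.1 mm
Check: V = 1.67 m/s, Re = 1.99×10^5, f = 0.01614, h_f = 18.3 m ≈ 19.5 m ✓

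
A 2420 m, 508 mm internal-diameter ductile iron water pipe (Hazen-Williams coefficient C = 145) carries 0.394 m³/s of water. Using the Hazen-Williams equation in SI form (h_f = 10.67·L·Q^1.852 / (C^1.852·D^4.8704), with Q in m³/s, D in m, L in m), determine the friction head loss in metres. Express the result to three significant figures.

h_f = 10.67·2420·0.394^1.852 / (145^1.852·0.508^4.8704) = 12.38 m

h_f ≈ 12.4 m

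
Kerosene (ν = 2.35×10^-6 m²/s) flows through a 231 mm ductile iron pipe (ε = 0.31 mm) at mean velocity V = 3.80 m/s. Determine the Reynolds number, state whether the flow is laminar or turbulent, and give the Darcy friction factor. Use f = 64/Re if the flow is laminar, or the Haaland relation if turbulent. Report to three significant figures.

Re = VD/ν = 3.800·0.231/2.35×10^-6 = 3.74×10^5
Re > 4000 → turbulent; ε/D = 0.00134
Haaland: f = 0.02173

Re ≈ 3.74×10^5; turbulent; f ≈ 0.0217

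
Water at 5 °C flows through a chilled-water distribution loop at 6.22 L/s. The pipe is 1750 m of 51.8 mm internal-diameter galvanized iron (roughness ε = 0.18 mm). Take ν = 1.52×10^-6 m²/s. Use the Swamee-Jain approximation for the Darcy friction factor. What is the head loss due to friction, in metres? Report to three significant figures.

h_f ≈ 431 m

V = 4Q/(πD²) = 4·0.00622/(π·0.0518²) = 2.951 m/s
Re = VD/ν = 2.951·0.0518/1.52×10^-6 = 1.01×10^5 → turbulent
ε/D = 0.18/51.8 = 0.00347
Swamee-Jain: f = 0.02871
h_f = f(L/D)V²/(2g) = 0.02871·(1750/0.0518)·2.951²/(2·9.81) = 430.7 m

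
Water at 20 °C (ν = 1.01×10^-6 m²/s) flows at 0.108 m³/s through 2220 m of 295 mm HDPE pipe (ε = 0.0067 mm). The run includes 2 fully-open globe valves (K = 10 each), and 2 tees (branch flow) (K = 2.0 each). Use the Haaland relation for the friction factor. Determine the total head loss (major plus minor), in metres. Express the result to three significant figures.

H_L ≈ 16.0 m

V = 4Q/(πD²) = 1.580 m/s; V²/2g = 0.1273 m
Re = 4.62×10^5, ε/D = 2.27×10^-5 → f = 0.01351 (Haaland)
Major: h_f = f(L/D)·V²/2g = 0.01351·7525·0.1273 = 12.94 m
Minor: ΣK = 24.0; h_m = ΣK·V²/2g = 3.054 m
Total H_L = 12.94 + 3.054 = 15.99 m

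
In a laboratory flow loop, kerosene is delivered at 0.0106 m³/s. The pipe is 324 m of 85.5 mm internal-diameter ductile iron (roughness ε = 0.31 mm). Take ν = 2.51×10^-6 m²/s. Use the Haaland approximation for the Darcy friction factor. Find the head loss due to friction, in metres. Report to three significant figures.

h_f ≈ 19.3 m

V = 4Q/(πD²) = 4·0.0106/(π·0.0855²) = 1.846 m/s
Re = VD/ν = 1.846·0.0855/2.51×10^-6 = 6.29×10^4 → turbulent
ε/D = 0.31/85.5 = 0.00363
Haaland: f = 0.02929
h_f = f(L/D)V²/(2g) = 0.02929·(324/0.0855)·1.846²/(2·9.81) = 19.28 m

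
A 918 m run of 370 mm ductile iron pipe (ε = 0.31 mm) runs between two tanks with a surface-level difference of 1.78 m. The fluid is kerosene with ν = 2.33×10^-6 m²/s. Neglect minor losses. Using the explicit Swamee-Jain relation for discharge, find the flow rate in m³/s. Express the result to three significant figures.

Swamee-Jain (Type II): Q = -0.965·√(gD⁵h_f/L)·ln[ε/(3.7D) + √(3.17ν²L/(gD³h_f))]
√(gD⁵h_f/L) = √(9.81·0.370⁵·1.78/918) = 0.01148
ε/(3.7D) = 2.26×10^-4; √(3.17ν²L/(gD³h_f)) = 1.34×10^-4
Q = -0.965·0.01148·ln(3.601×10^-4) = 0.08788 m³/s
Check: V = 0.817 m/s, Re = 1.30×10^5, f = 0.02123, h_f = 1.79 m ≈ 1.78 m ✓

Q ≈ 0.0879 m³/s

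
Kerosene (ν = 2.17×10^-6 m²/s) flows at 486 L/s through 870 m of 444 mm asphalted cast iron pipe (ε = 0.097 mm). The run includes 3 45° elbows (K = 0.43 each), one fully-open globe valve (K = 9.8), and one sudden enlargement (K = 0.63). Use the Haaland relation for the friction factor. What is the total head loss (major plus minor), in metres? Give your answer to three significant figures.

H_L ≈ 20.8 m

V = 4Q/(πD²) = 3.139 m/s; V²/2g = 0.5022 m
Re = 6.42×10^5, ε/D = 2.18×10^-4 → f = 0.01518 (Haaland)
Major: h_f = f(L/D)·V²/2g = 0.01518·1959·0.5022 = 14.94 m
Minor: ΣK = 11.7; h_m = ΣK·V²/2g = 5.886 m
Total H_L = 14.94 + 5.886 = 20.82 m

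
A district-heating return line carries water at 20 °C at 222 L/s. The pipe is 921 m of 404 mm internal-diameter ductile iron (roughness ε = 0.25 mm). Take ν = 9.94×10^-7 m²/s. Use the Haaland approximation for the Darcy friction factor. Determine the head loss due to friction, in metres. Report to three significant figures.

V = 4Q/(πD²) = 4·0.222/(π·0.404²) = 1.732 m/s
Re = VD/ν = 1.732·0.404/9.94×10^-7 = 7.04×10^5 → turbulent
ε/D = 0.25/404 = 6.19×10^-4
Haaland: f = 0.01809
h_f = f(L/D)V²/(2g) = 0.01809·(921/0.404)·1.732²/(2·9.81) = 6.304 m

h_f ≈ 6.30 m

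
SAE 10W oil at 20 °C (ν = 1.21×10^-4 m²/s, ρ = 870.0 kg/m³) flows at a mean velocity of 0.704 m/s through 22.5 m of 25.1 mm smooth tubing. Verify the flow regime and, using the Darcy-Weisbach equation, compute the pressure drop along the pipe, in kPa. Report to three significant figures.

Re = VD/ν = 0.704·0.02510/1.21×10^-4 = 146 → laminar (Re < 2300)
f = 64/Re = 0.4382
h_f = f(L/D)V²/(2g) = 0.4382·(22.5/0.02510)·0.704²/(2·9.81) = 9.924 m
Δp = ρg·h_f = 870.0·9.81·9.924 = 84.70 kPa

Δp ≈ 84.7 kPa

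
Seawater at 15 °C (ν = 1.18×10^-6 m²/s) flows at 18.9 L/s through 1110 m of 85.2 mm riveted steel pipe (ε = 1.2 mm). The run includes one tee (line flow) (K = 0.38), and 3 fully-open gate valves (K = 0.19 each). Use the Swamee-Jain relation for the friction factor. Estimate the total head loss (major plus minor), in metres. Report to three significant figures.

V = 4Q/(πD²) = 3.315 m/s; V²/2g = 0.5601 m
Re = 2.39×10^5, ε/D = 0.0141 → f = 0.04304 (Swamee-Jain)
Major: h_f = f(L/D)·V²/2g = 0.04304·13028·0.5601 = 314.1 m
Minor: ΣK = 0.950; h_m = ΣK·V²/2g = 0.5321 m
Total H_L = 314.1 + 0.5321 = 314.6 m

H_L ≈ 315 m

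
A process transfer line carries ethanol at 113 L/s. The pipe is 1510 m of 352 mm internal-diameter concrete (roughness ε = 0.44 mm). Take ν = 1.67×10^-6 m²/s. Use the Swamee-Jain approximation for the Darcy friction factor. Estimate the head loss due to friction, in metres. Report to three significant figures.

V = 4Q/(πD²) = 4·0.113/(π·0.352²) = 1.161 m/s
Re = VD/ν = 1.161·0.352/1.67×10^-6 = 2.45×10^5 → turbulent
ε/D = 0.44/352 = 0.00125
Swamee-Jain: f = 0.02191
h_f = f(L/D)V²/(2g) = 0.02191·(1510/0.352)·1.161²/(2·9.81) = 6.460 m

h_f ≈ 6.46 m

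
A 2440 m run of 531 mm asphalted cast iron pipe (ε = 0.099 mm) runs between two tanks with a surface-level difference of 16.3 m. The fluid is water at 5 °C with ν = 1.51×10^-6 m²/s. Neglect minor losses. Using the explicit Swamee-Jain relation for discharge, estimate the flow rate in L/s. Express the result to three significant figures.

Swamee-Jain (Type II): Q = -0.965·√(gD⁵h_f/L)·ln[ε/(3.7D) + √(3.17ν²L/(gD³h_f))]
√(gD⁵h_f/L) = √(9.81·0.531⁵·16.3/2440) = 0.05260
ε/(3.7D) = 5.04×10^-5; √(3.17ν²L/(gD³h_f)) = 2.71×10^-5
Q = -0.965·0.05260·ln(7.753×10^-5) = 0.4804 m³/s
Check: V = 2.17 m/s, Re = 7.63×10^5, f = 0.01488, h_f = 16.4 m ≈ 16.3 m ✓

Q ≈ 480 L/s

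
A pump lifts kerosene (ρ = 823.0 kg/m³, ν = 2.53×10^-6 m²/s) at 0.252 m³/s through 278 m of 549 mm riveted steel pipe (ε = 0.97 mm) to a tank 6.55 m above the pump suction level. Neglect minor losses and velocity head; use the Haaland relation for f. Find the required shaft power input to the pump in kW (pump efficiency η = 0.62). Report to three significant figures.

V = 4Q/(πD²) = 1.065 m/s; Re = 2.31×10^5; ε/D = 0.00177; f = 0.02346
h_f = f(L/D)V²/2g = 0.6860 m
Total head H = z + h_f = 6.55 + 0.6860 = 7.236 m
P_hyd = ρgQH = 823.0·9.81·0.252·7.236 = 14.72 kW
P_shaft = P_hyd/η = 14.72/0.62 = 23.75 kW

P_shaft ≈ 23.7 kW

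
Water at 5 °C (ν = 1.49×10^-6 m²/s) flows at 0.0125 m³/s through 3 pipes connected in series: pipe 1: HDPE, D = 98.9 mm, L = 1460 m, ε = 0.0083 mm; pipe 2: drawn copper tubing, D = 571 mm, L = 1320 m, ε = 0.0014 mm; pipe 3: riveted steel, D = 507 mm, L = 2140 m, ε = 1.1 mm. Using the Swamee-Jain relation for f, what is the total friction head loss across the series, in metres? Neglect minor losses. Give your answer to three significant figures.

H ≈ 36.1 m

Pipe 1: V = 1.627 m/s, Re = 1.08×10^5, ε/D = 8.39×10^-5, f = 0.01810, h_1 = f(L/D)V²/2g = 36.05 m
Pipe 2: V = 0.04881 m/s, Re = 1.87×10^4, ε/D = 2.45×10^-6, f = 0.02626, h_2 = f(L/D)V²/2g = 0.007372 m
Pipe 3: V = 0.06192 m/s, Re = 2.11×10^4, ε/D = 0.00217, f = 0.03018, h_3 = f(L/D)V²/2g = 0.02489 m
Series → Q common, losses add: H = Σh = 36.09 m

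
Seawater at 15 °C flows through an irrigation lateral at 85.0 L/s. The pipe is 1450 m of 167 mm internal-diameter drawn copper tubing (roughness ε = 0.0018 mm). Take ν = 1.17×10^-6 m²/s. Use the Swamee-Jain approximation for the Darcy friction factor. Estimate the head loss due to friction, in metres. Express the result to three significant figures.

V = 4Q/(πD²) = 4·0.0850/(π·0.167²) = 3.881 m/s
Re = VD/ν = 3.881·0.167/1.17×10^-6 = 5.54×10^5 → turbulent
ε/D = 0.0018/167 = 1.08×10^-5
Swamee-Jain: f = 0.01304
h_f = f(L/D)V²/(2g) = 0.01304·(1450/0.167)·3.881²/(2·9.81) = 86.89 m

h_f ≈ 86.9 m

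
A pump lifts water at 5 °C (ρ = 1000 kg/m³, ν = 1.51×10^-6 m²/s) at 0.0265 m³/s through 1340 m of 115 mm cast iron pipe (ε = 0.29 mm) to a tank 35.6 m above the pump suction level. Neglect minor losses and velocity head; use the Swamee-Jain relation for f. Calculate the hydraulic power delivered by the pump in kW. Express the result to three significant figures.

P_hyd ≈ 35.3 kW

V = 4Q/(πD²) = 2.551 m/s; Re = 1.94×10^5; ε/D = 0.00252; f = 0.02590
h_f = f(L/D)V²/2g = 100.1 m
Total head H = z + h_f = 35.6 + 100.1 = 135.7 m
P_hyd = ρgQH = 1000·9.81·0.0265·135.7 = 35.28 kW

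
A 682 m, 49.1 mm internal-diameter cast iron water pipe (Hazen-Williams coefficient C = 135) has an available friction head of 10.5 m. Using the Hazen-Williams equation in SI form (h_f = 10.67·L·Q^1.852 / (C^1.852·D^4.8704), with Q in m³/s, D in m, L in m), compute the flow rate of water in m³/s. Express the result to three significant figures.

Rearranging: Q = [h_f·C^1.852·D^4.8704 / (10.67·L)]^(1/1.852)
Q = [10.5·135^1.852·0.0491^4.8704 / (10.67·682)]^0.540 = 0.001426 m³/s

Q ≈ 0.00143 m³/s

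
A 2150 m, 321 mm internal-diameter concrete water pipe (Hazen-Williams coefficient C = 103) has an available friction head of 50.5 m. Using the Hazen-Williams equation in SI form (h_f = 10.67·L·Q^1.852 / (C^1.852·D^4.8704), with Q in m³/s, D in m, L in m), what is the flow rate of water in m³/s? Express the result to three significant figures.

Rearranging: Q = [h_f·C^1.852·D^4.8704 / (10.67·L)]^(1/1.852)
Q = [50.5·103^1.852·0.321^4.8704 / (10.67·2150)]^0.540 = 0.1906 m³/s

Q ≈ 0.191 m³/s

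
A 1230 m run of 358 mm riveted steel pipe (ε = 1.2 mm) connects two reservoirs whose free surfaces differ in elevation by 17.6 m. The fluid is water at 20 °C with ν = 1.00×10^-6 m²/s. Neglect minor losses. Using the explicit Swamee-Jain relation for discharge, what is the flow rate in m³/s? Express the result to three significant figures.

Swamee-Jain (Type II): Q = -0.965·√(gD⁵h_f/L)·ln[ε/(3.7D) + √(3.17ν²L/(gD³h_f))]
√(gD⁵h_f/L) = √(9.81·0.358⁵·17.6/1230) = 0.02873
ε/(3.7D) = 9.06×10^-4; √(3.17ν²L/(gD³h_f)) = 2.22×10^-5
Q = -0.965·0.02873·ln(9.281×10^-4) = 0.1936 m³/s
Check: V = 1.92 m/s, Re = 6.88×10^5, f = 0.02727, h_f = 17.7 m ≈ 17.6 m ✓

Q ≈ 0.194 m³/s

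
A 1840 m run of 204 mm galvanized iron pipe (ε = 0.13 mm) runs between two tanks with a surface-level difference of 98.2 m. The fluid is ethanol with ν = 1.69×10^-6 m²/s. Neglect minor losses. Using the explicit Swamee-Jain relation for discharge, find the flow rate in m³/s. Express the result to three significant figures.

Swamee-Jain (Type II): Q = -0.965·√(gD⁵h_f/L)·ln[ε/(3.7D) + √(3.17ν²L/(gD³h_f))]
√(gD⁵h_f/L) = √(9.81·0.204⁵·98.2/1840) = 0.01360
ε/(3.7D) = 1.72×10^-4; √(3.17ν²L/(gD³h_f)) = 4.51×10^-5
Q = -0.965·0.01360·ln(2.174×10^-4) = 0.1107 m³/s
Check: V = 3.39 m/s, Re = 4.09×10^5, f = 0.01875, h_f = 98.9 m ≈ 98.2 m ✓

Q ≈ 0.111 m³/s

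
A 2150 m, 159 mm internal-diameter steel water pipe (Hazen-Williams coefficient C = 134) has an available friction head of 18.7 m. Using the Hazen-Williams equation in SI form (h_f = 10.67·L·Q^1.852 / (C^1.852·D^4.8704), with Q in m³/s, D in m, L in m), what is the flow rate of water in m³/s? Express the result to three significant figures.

Rearranging: Q = [h_f·C^1.852·D^4.8704 / (10.67·L)]^(1/1.852)
Q = [18.7·134^1.852·0.159^4.8704 / (10.67·2150)]^0.540 = 0.02286 m³/s

Q ≈ 0.0229 m³/s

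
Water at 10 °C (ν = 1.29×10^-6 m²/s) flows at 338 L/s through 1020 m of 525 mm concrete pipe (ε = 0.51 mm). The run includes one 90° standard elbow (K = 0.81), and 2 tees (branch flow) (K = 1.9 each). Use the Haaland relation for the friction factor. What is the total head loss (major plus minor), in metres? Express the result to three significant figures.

H_L ≈ 5.39 m

V = 4Q/(πD²) = 1.561 m/s; V²/2g = 0.1243 m
Re = 6.35×10^5, ε/D = 9.71×10^-4 → f = 0.01996 (Haaland)
Major: h_f = f(L/D)·V²/2g = 0.01996·1943·0.1243 = 4.819 m
Minor: ΣK = 4.61; h_m = ΣK·V²/2g = 0.5728 m
Total H_L = 4.819 + 0.5728 = 5.391 m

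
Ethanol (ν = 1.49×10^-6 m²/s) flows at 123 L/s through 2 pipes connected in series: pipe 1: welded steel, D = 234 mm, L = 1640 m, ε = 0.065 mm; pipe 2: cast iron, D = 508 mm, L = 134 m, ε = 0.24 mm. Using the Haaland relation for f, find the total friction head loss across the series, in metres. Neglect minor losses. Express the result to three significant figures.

H ≈ 47.1 m

Pipe 1: V = 2.860 m/s, Re = 4.49×10^5, ε/D = 2.78×10^-4, f = 0.01609, h_1 = f(L/D)V²/2g = 47.03 m
Pipe 2: V = 0.6069 m/s, Re = 2.07×10^5, ε/D = 4.72×10^-4, f = 0.01844, h_2 = f(L/D)V²/2g = 0.09128 m
Series → Q common, losses add: H = Σh = 47.12 m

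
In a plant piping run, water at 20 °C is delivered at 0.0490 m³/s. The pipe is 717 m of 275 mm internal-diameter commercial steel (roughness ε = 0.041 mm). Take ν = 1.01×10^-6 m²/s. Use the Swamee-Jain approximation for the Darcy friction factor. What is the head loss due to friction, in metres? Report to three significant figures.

h_f ≈ 1.49 m

V = 4Q/(πD²) = 4·0.0490/(π·0.275²) = 0.8250 m/s
Re = VD/ν = 0.8250·0.275/1.01×10^-6 = 2.25×10^5 → turbulent
ε/D = 0.041/275 = 1.49×10^-4
Swamee-Jain: f = 0.01650
h_f = f(L/D)V²/(2g) = 0.01650·(717/0.275)·0.8250²/(2·9.81) = 1.492 m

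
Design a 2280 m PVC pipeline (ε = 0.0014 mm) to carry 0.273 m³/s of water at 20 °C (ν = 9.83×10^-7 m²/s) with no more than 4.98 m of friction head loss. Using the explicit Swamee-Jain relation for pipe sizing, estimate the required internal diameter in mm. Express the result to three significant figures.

D ≈ 518 mm

Swamee-Jain (Type III): D = 0.66·[ε^1.25·(LQ²/(gh_f))^4.75 + ν·Q^9.4·(L/(gh_f))^5.2]^0.04
LQ²/(gh_f) = 3.478; L/(gh_f) = 46.67
Term 1 = ε^1.25·(…)^4.75 = 1.80×10^-5; Term 2 = ν·Q^9.4·(…)^5.2 = 0.00235
D = 0.66·(1.80×10^-5 + 0.00235)^0.04 = 0.5182 m = 518 mm
Check: V = 1.29 m/s, Re = 6.82×10^5, f = 0.01245, h_f = 4.67 m ≈ 4.98 m ✓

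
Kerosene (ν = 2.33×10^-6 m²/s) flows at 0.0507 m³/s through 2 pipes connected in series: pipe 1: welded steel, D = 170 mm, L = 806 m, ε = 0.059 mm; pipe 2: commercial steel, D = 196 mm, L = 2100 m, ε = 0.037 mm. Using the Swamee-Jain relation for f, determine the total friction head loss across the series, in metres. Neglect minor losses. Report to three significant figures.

Pipe 1: V = 2.234 m/s, Re = 1.63×10^5, ε/D = 3.47×10^-4, f = 0.01850, h_1 = f(L/D)V²/2g = 22.30 m
Pipe 2: V = 1.680 m/s, Re = 1.41×10^5, ε/D = 1.89×10^-4, f = 0.01792, h_2 = f(L/D)V²/2g = 27.63 m
Series → Q common, losses add: H = Σh = 49.93 m

H ≈ 49.9 m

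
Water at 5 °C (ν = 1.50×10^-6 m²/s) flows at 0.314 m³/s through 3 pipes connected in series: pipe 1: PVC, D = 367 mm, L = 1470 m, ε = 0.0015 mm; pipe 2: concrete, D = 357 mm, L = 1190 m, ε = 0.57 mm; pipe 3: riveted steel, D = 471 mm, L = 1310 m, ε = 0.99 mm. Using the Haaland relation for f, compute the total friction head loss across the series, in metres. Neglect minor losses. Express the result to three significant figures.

H ≈ 70.6 m

Pipe 1: V = 2.968 m/s, Re = 7.26×10^5, ε/D = 4.09×10^-6, f = 0.01229, h_1 = f(L/D)V²/2g = 22.11 m
Pipe 2: V = 3.137 m/s, Re = 7.47×10^5, ε/D = 0.00160, f = 0.02238, h_2 = f(L/D)V²/2g = 37.41 m
Pipe 3: V = 1.802 m/s, Re = 5.66×10^5, ε/D = 0.00210, f = 0.02406, h_3 = f(L/D)V²/2g = 11.08 m
Series → Q common, losses add: H = Σh = 70.59 m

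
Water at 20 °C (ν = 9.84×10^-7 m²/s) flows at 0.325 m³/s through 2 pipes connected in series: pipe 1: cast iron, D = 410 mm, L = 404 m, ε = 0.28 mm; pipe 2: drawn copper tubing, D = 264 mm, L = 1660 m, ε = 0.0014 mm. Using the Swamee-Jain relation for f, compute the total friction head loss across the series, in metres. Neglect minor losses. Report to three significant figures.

Pipe 1: V = 2.462 m/s, Re = 1.03×10^6, ε/D = 6.83×10^-4, f = 0.01842, h_1 = f(L/D)V²/2g = 5.605 m
Pipe 2: V = 5.937 m/s, Re = 1.59×10^6, ε/D = 5.30×10^-6, f = 0.01093, h_2 = f(L/D)V²/2g = 123.4 m
Series → Q common, losses add: H = Σh = 129.0 m

H ≈ 129 m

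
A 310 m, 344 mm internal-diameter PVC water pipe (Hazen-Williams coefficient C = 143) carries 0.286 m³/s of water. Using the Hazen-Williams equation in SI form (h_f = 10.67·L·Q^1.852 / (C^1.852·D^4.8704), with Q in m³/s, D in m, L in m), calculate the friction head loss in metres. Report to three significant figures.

h_f = 10.67·310·0.286^1.852 / (143^1.852·0.344^4.8704) = 6.000 m

h_f ≈ 6.00 m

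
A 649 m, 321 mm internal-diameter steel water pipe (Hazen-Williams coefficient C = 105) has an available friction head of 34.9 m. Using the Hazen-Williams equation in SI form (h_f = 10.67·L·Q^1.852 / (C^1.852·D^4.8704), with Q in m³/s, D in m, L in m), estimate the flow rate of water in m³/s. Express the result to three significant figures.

Rearranging: Q = [h_f·C^1.852·D^4.8704 / (10.67·L)]^(1/1.852)
Q = [34.9·105^1.852·0.321^4.8704 / (10.67·649)]^0.540 = 0.3039 m³/s

Q ≈ 0.304 m³/s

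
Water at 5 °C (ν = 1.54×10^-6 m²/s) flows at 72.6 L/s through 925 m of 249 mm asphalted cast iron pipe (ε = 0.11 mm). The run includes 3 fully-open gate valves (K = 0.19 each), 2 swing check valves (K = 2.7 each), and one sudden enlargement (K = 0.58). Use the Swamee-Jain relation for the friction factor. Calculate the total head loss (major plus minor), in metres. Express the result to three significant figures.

H_L ≈ 8.45 m

V = 4Q/(πD²) = 1.491 m/s; V²/2g = 0.1133 m
Re = 2.41×10^5, ε/D = 4.42×10^-4 → f = 0.01831 (Swamee-Jain)
Major: h_f = f(L/D)·V²/2g = 0.01831·3715·0.1133 = 7.704 m
Minor: ΣK = 6.55; h_m = ΣK·V²/2g = 0.7421 m
Total H_L = 7.704 + 0.7421 = 8.447 m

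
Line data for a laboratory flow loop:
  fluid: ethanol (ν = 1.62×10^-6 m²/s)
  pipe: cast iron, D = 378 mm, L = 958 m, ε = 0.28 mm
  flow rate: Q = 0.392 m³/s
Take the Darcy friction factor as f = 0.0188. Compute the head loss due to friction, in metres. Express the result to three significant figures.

V = 4Q/(πD²) = 4·0.392/(π·0.378²) = 3.493 m/s
h_f = f(L/D)V²/(2g) = 0.01880·(958/0.378)·3.493²/(2·9.81) = 29.63 m

h_f ≈ 29.6 m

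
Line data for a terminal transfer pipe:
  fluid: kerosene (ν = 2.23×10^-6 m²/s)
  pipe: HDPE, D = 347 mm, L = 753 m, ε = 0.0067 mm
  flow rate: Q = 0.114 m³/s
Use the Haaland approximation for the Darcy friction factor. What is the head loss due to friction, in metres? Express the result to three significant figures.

V = 4Q/(πD²) = 4·0.114/(π·0.347²) = 1.205 m/s
Re = VD/ν = 1.205·0.347/2.23×10^-6 = 1.88×10^5 → turbulent
ε/D = 0.0067/347 = 1.93×10^-5
Haaland: f = 0.01581
h_f = f(L/D)V²/(2g) = 0.01581·(753/0.347)·1.205²/(2·9.81) = 2.541 m

h_f ≈ 2.54 m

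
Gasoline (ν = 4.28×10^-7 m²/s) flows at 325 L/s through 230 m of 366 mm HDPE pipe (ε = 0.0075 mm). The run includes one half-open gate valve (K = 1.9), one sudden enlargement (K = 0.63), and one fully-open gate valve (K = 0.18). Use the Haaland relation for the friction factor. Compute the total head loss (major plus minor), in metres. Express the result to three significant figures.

V = 4Q/(πD²) = 3.089 m/s; V²/2g = 0.4864 m
Re = 2.64×10^6, ε/D = 2.05×10^-5 → f = 0.01062 (Haaland)
Major: h_f = f(L/D)·V²/2g = 0.01062·628.4·0.4864 = 3.247 m
Minor: ΣK = 2.71; h_m = ΣK·V²/2g = 1.318 m
Total H_L = 3.247 + 1.318 = 4.565 m

H_L ≈ 4.57 m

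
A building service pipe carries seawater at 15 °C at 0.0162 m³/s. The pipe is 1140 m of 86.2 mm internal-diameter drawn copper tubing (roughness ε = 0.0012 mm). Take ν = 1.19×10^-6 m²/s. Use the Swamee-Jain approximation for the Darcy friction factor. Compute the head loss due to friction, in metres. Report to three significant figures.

h_f ≈ 81.3 m

V = 4Q/(πD²) = 4·0.0162/(π·0.0862²) = 2.776 m/s
Re = VD/ν = 2.776·0.0862/1.19×10^-6 = 2.01×10^5 → turbulent
ε/D = 0.0012/86.2 = 1.39×10^-5
Swamee-Jain: f = 0.01564
h_f = f(L/D)V²/(2g) = 0.01564·(1140/0.0862)·2.776²/(2·9.81) = 81.26 m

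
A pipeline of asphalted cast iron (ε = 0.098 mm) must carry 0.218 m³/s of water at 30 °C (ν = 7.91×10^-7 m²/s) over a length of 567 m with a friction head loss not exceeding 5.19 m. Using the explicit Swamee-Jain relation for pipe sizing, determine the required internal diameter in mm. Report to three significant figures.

Swamee-Jain (Type III): D = 0.66·[ε^1.25·(LQ²/(gh_f))^4.75 + ν·Q^9.4·(L/(gh_f))^5.2]^0.04
LQ²/(gh_f) = 0.5292; L/(gh_f) = 11.14
Term 1 = ε^1.25·(…)^4.75 = 4.75×10^-7; Term 2 = ν·Q^9.4·(…)^5.2 = 1.33×10^-7
D = 0.66·(4.75×10^-7 + 1.33×10^-7)^0.04 = 0.3723 m = 372 mm
Check: V = 2.00 m/s, Re = 9.43×10^5, f = 0.01546, h_f = 4.81 m ≈ 5.19 m ✓

D ≈ 372 mm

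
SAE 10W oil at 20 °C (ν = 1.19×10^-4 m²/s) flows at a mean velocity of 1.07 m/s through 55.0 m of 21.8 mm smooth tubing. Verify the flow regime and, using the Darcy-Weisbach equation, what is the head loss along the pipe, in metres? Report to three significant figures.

Re = VD/ν = 1.07·0.02180/1.19×10^-4 = 196 → laminar (Re < 2300)
f = 64/Re = 0.3265
h_f = f(L/D)V²/(2g) = 0.3265·(55.0/0.02180)·1.07²/(2·9.81) = 48.07 m

h_f ≈ 48.1 m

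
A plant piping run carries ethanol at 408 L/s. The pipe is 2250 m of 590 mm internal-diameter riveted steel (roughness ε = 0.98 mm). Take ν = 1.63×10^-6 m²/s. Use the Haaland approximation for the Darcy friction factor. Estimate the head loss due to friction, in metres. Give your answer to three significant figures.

V = 4Q/(πD²) = 4·0.408/(π·0.590²) = 1.492 m/s
Re = VD/ν = 1.492·0.590/1.63×10^-6 = 5.40×10^5 → turbulent
ε/D = 0.98/590 = 0.00166
Haaland: f = 0.02269
h_f = f(L/D)V²/(2g) = 0.02269·(2250/0.590)·1.492²/(2·9.81) = 9.822 m

h_f ≈ 9.82 m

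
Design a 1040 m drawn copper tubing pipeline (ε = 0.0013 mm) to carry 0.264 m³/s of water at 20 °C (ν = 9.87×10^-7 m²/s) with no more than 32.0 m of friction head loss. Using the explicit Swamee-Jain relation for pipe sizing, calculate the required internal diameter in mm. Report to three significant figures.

Swamee-Jain (Type III): D = 0.66·[ε^1.25·(LQ²/(gh_f))^4.75 + ν·Q^9.4·(L/(gh_f))^5.2]^0.04
LQ²/(gh_f) = 0.2309; L/(gh_f) = 3.313
Term 1 = ε^1.25·(…)^4.75 = 4.16×10^-11; Term 2 = ν·Q^9.4·(…)^5.2 = 1.83×10^-9
D = 0.66·(4.16×10^-11 + 1.83×10^-9)^0.04 = 0.2954 m = 295 mm
Check: V = 3.85 m/s, Re = 1.15×10^6, f = 0.01145, h_f = 30.5 m ≈ 32.0 m ✓

D ≈ 295 mm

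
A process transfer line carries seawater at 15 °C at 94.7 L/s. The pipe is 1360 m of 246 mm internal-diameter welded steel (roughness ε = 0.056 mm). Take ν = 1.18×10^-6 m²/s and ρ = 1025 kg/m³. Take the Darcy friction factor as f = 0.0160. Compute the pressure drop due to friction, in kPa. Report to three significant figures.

V = 4Q/(πD²) = 4·0.0947/(π·0.246²) = 1.992 m/s
h_f = f(L/D)V²/(2g) = 0.01600·(1360/0.246)·1.992²/(2·9.81) = 17.90 m
Δp = ρg·h_f = 1025·9.81·17.90 = 180.0 kPa

Δp ≈ 180 kPa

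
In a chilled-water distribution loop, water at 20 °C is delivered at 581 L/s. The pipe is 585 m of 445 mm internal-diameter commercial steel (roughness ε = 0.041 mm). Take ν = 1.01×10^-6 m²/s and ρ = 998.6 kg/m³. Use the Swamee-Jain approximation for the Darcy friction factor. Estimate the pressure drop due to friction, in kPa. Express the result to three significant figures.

V = 4Q/(πD²) = 4·0.581/(π·0.445²) = 3.736 m/s
Re = VD/ν = 3.736·0.445/1.01×10^-6 = 1.65×10^6 → turbulent
ε/D = 0.041/445 = 9.21×10^-5
Swamee-Jain: f = 0.01289
h_f = f(L/D)V²/(2g) = 0.01289·(585/0.445)·3.736²/(2·9.81) = 12.06 m
Δp = ρg·h_f = 998.6·9.81·12.06 = 118.1 kPa

Δp ≈ 118 kPa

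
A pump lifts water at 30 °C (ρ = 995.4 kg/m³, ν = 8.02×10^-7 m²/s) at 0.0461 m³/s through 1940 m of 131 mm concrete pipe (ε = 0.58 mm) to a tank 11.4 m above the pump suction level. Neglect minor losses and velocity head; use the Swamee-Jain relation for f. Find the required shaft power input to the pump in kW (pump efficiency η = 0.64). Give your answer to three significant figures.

P_shaft ≈ 192 kW

V = 4Q/(πD²) = 3.420 m/s; Re = 5.59×10^5; ε/D = 0.00443; f = 0.02956
h_f = f(L/D)V²/2g = 261.0 m
Total head H = z + h_f = 11.4 + 261.0 = 272.4 m
P_hyd = ρgQH = 995.4·9.81·0.0461·272.4 = 122.6 kW
P_shaft = P_hyd/η = 122.6/0.64 = 191.6 kW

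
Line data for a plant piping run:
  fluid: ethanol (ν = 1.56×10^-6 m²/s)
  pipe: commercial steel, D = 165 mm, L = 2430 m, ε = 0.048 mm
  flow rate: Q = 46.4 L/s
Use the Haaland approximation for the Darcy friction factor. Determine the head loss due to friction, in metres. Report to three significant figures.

h_f ≈ 60.8 m

V = 4Q/(πD²) = 4·0.0464/(π·0.165²) = 2.170 m/s
Re = VD/ν = 2.170·0.165/1.56×10^-6 = 2.30×10^5 → turbulent
ε/D = 0.048/165 = 2.91×10^-4
Haaland: f = 0.01719
h_f = f(L/D)V²/(2g) = 0.01719·(2430/0.165)·2.170²/(2·9.81) = 60.75 m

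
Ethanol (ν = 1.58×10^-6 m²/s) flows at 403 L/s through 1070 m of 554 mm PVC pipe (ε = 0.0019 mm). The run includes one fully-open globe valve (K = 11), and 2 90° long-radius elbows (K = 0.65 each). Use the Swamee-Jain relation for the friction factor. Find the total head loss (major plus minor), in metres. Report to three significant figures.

H_L ≈ 5.27 m

V = 4Q/(πD²) = 1.672 m/s; V²/2g = 0.1425 m
Re = 5.86×10^5, ε/D = 3.43×10^-6 → f = 0.01279 (Swamee-Jain)
Major: h_f = f(L/D)·V²/2g = 0.01279·1931·0.1425 = 3.518 m
Minor: ΣK = 12.3; h_m = ΣK·V²/2g = 1.752 m
Total H_L = 3.518 + 1.752 = 5.271 m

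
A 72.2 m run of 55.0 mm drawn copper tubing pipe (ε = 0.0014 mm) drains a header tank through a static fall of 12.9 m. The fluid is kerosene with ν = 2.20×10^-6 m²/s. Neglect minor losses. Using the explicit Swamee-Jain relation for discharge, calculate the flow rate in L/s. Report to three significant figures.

Q ≈ 7.57 L/s

Swamee-Jain (Type II): Q = -0.965·√(gD⁵h_f/L)·ln[ε/(3.7D) + √(3.17ν²L/(gD³h_f))]
√(gD⁵h_f/L) = √(9.81·0.0550⁵·12.9/72.2) = 9.392×10^-4
ε/(3.7D) = 6.88×10^-6; √(3.17ν²L/(gD³h_f)) = 2.29×10^-4
Q = -0.965·9.392×10^-4·ln(2.363×10^-4) = 0.007569 m³/s
Check: V = 3.19 m/s, Re = 7.96×10^4, f = 0.01888, h_f = 12.8 m ≈ 12.9 m ✓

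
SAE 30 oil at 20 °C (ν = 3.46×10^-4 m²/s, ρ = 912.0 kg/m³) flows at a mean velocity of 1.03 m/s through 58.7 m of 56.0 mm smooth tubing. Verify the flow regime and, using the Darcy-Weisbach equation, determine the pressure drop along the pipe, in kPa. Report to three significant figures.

Re = VD/ν = 1.03·0.05600/3.46×10^-4 = 167 → laminar (Re < 2300)
f = 64/Re = 0.3839
h_f = f(L/D)V²/(2g) = 0.3839·(58.7/0.05600)·1.03²/(2·9.81) = 21.76 m
Δp = ρg·h_f = 912.0·9.81·21.76 = 194.7 kPa

Δp ≈ 195 kPa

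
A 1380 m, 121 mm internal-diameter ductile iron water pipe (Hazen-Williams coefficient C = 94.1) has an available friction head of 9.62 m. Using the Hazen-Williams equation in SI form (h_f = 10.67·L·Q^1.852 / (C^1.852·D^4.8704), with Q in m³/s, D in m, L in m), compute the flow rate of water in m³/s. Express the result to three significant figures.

Q ≈ 0.00695 m³/s

Rearranging: Q = [h_f·C^1.852·D^4.8704 / (10.67·L)]^(1/1.852)
Q = [9.62·94.1^1.852·0.121^4.8704 / (10.67·1380)]^0.540 = 0.006947 m³/s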